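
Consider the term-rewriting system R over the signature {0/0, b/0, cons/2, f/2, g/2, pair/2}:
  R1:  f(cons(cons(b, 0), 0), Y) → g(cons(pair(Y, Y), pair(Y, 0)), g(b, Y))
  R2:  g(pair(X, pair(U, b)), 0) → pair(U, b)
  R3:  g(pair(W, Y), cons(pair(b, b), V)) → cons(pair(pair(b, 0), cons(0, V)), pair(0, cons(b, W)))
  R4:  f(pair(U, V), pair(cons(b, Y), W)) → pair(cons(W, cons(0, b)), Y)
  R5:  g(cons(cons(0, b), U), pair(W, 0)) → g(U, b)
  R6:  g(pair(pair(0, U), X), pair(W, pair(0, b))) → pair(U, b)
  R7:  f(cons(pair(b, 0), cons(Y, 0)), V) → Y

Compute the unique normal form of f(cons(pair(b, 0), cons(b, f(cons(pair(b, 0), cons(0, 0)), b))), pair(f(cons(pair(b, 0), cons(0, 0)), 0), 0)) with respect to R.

b

1. f(cons(pair(b, 0), cons(b, f(cons(pair(b, 0), cons(0, 0)), b))), pair(f(cons(pair(b, 0), cons(0, 0)), 0), 0))  →  f(cons(pair(b, 0), cons(b, 0)), pair(f(cons(pair(b, 0), cons(0, 0)), 0), 0))   [R7 at 1.2.2]
2. f(cons(pair(b, 0), cons(b, 0)), pair(f(cons(pair(b, 0), cons(0, 0)), 0), 0))  →  b   [R7 at ε]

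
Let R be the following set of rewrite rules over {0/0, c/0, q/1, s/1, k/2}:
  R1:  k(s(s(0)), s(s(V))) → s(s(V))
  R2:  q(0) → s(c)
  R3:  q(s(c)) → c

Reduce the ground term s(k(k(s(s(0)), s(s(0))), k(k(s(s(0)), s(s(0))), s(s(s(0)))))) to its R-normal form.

1. s(k(k(s(s(0)), s(s(0))), k(k(s(s(0)), s(s(0))), s(s(s(0))))))  →  s(k(s(s(0)), k(k(s(s(0)), s(s(0))), s(s(s(0))))))   [R1 at 1.1]
2. s(k(s(s(0)), k(k(s(s(0)), s(s(0))), s(s(s(0))))))  →  s(k(s(s(0)), k(s(s(0)), s(s(s(0))))))   [R1 at 1.2.1]
3. s(k(s(s(0)), k(s(s(0)), s(s(s(0))))))  →  s(k(s(s(0)), s(s(s(0)))))   [R1 at 1.2]
4. s(k(s(s(0)), s(s(s(0)))))  →  s(s(s(s(0))))   [R1 at 1]

s(s(s(s(0))))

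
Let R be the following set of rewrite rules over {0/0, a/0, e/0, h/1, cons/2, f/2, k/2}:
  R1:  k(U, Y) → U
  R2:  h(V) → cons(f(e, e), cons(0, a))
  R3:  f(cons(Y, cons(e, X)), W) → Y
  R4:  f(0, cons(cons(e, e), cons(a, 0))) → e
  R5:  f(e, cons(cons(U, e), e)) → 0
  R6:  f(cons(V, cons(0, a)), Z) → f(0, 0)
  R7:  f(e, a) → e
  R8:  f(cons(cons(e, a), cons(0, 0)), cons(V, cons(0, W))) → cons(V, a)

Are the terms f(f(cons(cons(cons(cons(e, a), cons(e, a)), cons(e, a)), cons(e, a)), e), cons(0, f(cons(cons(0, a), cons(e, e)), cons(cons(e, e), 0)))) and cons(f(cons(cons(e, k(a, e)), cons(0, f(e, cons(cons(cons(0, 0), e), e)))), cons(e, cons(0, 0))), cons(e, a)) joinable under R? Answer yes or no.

yes — NF(t₁) = cons(cons(e, a), cons(e, a)), NF(t₂) = cons(cons(e, a), cons(e, a))

Reduce t₁ = f(f(cons(cons(cons(cons(e, a), cons(e, a)), cons(e, a)), cons(e, a)), e), cons(0, f(cons(cons(0, a), cons(e, e)), cons(cons(e, e), 0)))):
1. f(f(cons(cons(cons(cons(e, a), cons(e, a)), cons(e, a)), cons(e, a)), e), cons(0, f(cons(cons(0, a), cons(e, e)), cons(cons(e, e), 0))))  →  f(cons(cons(cons(e, a), cons(e, a)), cons(e, a)), cons(0, f(cons(cons(0, a), cons(e, e)), cons(cons(e, e), 0))))   [R3 at 1]
2. f(cons(cons(cons(e, a), cons(e, a)), cons(e, a)), cons(0, f(cons(cons(0, a), cons(e, e)), cons(cons(e, e), 0))))  →  cons(cons(e, a), cons(e, a))   [R3 at ε]

Reduce t₂ = cons(f(cons(cons(e, k(a, e)), cons(0, f(e, cons(cons(cons(0, 0), e), e)))), cons(e, cons(0, 0))), cons(e, a)):
1. cons(f(cons(cons(e, k(a, e)), cons(0, f(e, cons(cons(cons(0, 0), e), e)))), cons(e, cons(0, 0))), cons(e, a))  →  cons(f(cons(cons(e, a), cons(0, f(e, cons(cons(cons(0, 0), e), e)))), cons(e, cons(0, 0))), cons(e, a))   [R1 at 1.1.1.2]
2. cons(f(cons(cons(e, a), cons(0, f(e, cons(cons(cons(0, 0), e), e)))), cons(e, cons(0, 0))), cons(e, a))  →  cons(f(cons(cons(e, a), cons(0, 0)), cons(e, cons(0, 0))), cons(e, a))   [R5 at 1.1.2.2]
3. cons(f(cons(cons(e, a), cons(0, 0)), cons(e, cons(0, 0))), cons(e, a))  →  cons(cons(e, a), cons(e, a))   [R8 at 1]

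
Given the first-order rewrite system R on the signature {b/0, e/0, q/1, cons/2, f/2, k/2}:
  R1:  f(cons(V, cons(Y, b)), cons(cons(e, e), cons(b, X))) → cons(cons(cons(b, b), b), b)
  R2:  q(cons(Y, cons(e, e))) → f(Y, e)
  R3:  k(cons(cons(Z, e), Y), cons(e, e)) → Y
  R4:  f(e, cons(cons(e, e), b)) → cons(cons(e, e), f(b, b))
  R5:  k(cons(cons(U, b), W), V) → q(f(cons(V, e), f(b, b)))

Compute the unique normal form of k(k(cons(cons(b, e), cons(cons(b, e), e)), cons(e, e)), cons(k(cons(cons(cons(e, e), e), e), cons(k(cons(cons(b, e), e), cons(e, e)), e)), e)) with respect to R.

1. k(k(cons(cons(b, e), cons(cons(b, e), e)), cons(e, e)), cons(k(cons(cons(cons(e, e), e), e), cons(k(cons(cons(b, e), e), cons(e, e)), e)), e))  →  k(cons(cons(b, e), e), cons(k(cons(cons(cons(e, e), e), e), cons(k(cons(cons(b, e), e), cons(e, e)), e)), e))   [R3 at 1]
2. k(cons(cons(b, e), e), cons(k(cons(cons(cons(e, e), e), e), cons(k(cons(cons(b, e), e), cons(e, e)), e)), e))  →  k(cons(cons(b, e), e), cons(k(cons(cons(cons(e, e), e), e), cons(e, e)), e))   [R3 at 2.1.2.1]
3. k(cons(cons(b, e), e), cons(k(cons(cons(cons(e, e), e), e), cons(e, e)), e))  →  k(cons(cons(b, e), e), cons(e, e))   [R3 at 2.1]
4. k(cons(cons(b, e), e), cons(e, e))  →  e   [R3 at ε]

e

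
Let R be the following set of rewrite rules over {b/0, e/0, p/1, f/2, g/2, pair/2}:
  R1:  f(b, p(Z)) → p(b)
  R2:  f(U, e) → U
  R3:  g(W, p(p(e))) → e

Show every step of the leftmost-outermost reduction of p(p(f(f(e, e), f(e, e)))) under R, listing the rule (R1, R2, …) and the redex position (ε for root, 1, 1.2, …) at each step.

p(p(e))

1. p(p(f(f(e, e), f(e, e))))  →  p(p(f(e, f(e, e))))   [R2 at 1.1.1]
2. p(p(f(e, f(e, e))))  →  p(p(f(e, e)))   [R2 at 1.1.2]
3. p(p(f(e, e)))  →  p(p(e))   [R2 at 1.1]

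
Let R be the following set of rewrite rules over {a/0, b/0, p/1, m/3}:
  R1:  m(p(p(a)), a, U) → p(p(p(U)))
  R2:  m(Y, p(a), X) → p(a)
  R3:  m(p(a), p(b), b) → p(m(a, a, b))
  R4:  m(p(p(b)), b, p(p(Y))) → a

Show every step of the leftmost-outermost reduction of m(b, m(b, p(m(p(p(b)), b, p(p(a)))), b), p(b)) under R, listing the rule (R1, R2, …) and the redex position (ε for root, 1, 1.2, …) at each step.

1. m(b, m(b, p(m(p(p(b)), b, p(p(a)))), b), p(b))  →  m(b, m(b, p(a), b), p(b))   [R4 at 2.2.1]
2. m(b, m(b, p(a), b), p(b))  →  m(b, p(a), p(b))   [R2 at 2]
3. m(b, p(a), p(b))  →  p(a)   [R2 at ε]

p(a)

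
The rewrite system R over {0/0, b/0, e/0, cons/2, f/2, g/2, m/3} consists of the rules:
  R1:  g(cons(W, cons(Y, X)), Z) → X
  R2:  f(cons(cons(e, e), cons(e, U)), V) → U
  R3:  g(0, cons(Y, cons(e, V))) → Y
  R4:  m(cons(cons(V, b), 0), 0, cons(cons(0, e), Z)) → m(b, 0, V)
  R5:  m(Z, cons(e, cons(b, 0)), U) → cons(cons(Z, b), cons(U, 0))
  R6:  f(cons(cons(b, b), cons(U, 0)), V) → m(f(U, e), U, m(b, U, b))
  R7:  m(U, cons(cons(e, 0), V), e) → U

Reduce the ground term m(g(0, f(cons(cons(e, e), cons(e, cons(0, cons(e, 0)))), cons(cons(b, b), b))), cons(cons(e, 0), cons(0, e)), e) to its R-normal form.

0

1. m(g(0, f(cons(cons(e, e), cons(e, cons(0, cons(e, 0)))), cons(cons(b, b), b))), cons(cons(e, 0), cons(0, e)), e)  →  g(0, f(cons(cons(e, e), cons(e, cons(0, cons(e, 0)))), cons(cons(b, b), b)))   [R7 at ε]
2. g(0, f(cons(cons(e, e), cons(e, cons(0, cons(e, 0)))), cons(cons(b, b), b)))  →  g(0, cons(0, cons(e, 0)))   [R2 at 2]
3. g(0, cons(0, cons(e, 0)))  →  0   [R3 at ε]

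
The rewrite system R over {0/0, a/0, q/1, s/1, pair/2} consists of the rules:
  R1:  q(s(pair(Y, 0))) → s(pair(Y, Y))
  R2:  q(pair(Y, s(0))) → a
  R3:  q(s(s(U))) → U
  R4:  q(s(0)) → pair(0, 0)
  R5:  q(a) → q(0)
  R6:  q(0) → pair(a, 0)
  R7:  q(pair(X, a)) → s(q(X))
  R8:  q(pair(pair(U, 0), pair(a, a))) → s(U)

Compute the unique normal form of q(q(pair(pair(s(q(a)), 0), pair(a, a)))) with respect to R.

1. q(q(pair(pair(s(q(a)), 0), pair(a, a))))  →  q(s(s(q(a))))   [R8 at 1]
2. q(s(s(q(a))))  →  q(a)   [R3 at ε]
3. q(a)  →  q(0)   [R5 at ε]
4. q(0)  →  pair(a, 0)   [R6 at ε]

pair(a, 0)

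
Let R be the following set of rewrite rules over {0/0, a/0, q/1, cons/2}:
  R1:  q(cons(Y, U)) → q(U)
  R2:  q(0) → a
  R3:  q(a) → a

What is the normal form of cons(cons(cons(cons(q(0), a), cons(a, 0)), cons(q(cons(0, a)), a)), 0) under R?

1. cons(cons(cons(cons(q(0), a), cons(a, 0)), cons(q(cons(0, a)), a)), 0)  →  cons(cons(cons(cons(a, a), cons(a, 0)), cons(q(cons(0, a)), a)), 0)   [R2 at 1.1.1.1]
2. cons(cons(cons(cons(a, a), cons(a, 0)), cons(q(cons(0, a)), a)), 0)  →  cons(cons(cons(cons(a, a), cons(a, 0)), cons(q(a), a)), 0)   [R1 at 1.2.1]
3. cons(cons(cons(cons(a, a), cons(a, 0)), cons(q(a), a)), 0)  →  cons(cons(cons(cons(a, a), cons(a, 0)), cons(a, a)), 0)   [R3 at 1.2.1]

cons(cons(cons(cons(a, a), cons(a, 0)), cons(a, a)), 0)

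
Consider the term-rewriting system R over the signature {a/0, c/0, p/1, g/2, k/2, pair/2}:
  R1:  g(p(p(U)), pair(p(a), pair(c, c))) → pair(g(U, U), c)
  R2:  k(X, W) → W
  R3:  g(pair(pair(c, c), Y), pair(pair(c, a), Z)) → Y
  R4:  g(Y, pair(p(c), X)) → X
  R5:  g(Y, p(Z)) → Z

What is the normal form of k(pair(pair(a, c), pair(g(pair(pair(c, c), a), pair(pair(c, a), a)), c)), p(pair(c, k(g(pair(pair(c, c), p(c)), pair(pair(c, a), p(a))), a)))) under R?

p(pair(c, a))

1. k(pair(pair(a, c), pair(g(pair(pair(c, c), a), pair(pair(c, a), a)), c)), p(pair(c, k(g(pair(pair(c, c), p(c)), pair(pair(c, a), p(a))), a))))  →  p(pair(c, k(g(pair(pair(c, c), p(c)), pair(pair(c, a), p(a))), a)))   [R2 at ε]
2. p(pair(c, k(g(pair(pair(c, c), p(c)), pair(pair(c, a), p(a))), a)))  →  p(pair(c, a))   [R2 at 1.2]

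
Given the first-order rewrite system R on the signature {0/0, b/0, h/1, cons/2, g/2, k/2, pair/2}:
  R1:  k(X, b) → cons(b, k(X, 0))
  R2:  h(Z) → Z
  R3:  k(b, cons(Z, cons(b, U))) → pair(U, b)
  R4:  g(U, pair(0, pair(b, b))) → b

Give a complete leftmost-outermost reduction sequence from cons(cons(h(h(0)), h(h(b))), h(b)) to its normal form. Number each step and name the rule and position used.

1. cons(cons(h(h(0)), h(h(b))), h(b))  →  cons(cons(h(0), h(h(b))), h(b))   [R2 at 1.1]
2. cons(cons(h(0), h(h(b))), h(b))  →  cons(cons(0, h(h(b))), h(b))   [R2 at 1.1]
3. cons(cons(0, h(h(b))), h(b))  →  cons(cons(0, h(b)), h(b))   [R2 at 1.2]
4. cons(cons(0, h(b)), h(b))  →  cons(cons(0, b), h(b))   [R2 at 1.2]
5. cons(cons(0, b), h(b))  →  cons(cons(0, b), b)   [R2 at 2]

cons(cons(0, b), b)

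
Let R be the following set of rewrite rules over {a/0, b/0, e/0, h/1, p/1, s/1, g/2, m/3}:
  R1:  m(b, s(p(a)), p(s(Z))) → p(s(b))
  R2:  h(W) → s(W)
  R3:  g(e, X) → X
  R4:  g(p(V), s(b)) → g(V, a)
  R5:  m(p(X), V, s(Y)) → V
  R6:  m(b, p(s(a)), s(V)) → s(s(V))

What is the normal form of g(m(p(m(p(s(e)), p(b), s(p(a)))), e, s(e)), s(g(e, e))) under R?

s(e)

1. g(m(p(m(p(s(e)), p(b), s(p(a)))), e, s(e)), s(g(e, e)))  →  g(e, s(g(e, e)))   [R5 at 1]
2. g(e, s(g(e, e)))  →  s(g(e, e))   [R3 at ε]
3. s(g(e, e))  →  s(e)   [R3 at 1]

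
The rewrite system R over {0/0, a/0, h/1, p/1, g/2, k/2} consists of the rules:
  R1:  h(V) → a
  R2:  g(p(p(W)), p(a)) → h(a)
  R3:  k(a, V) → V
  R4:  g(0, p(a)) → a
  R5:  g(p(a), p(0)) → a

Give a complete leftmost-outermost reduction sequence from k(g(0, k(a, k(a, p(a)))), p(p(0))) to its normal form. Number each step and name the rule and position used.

p(p(0))

1. k(g(0, k(a, k(a, p(a)))), p(p(0)))  →  k(g(0, k(a, p(a))), p(p(0)))   [R3 at 1.2]
2. k(g(0, k(a, p(a))), p(p(0)))  →  k(g(0, p(a)), p(p(0)))   [R3 at 1.2]
3. k(g(0, p(a)), p(p(0)))  →  k(a, p(p(0)))   [R4 at 1]
4. k(a, p(p(0)))  →  p(p(0))   [R3 at ε]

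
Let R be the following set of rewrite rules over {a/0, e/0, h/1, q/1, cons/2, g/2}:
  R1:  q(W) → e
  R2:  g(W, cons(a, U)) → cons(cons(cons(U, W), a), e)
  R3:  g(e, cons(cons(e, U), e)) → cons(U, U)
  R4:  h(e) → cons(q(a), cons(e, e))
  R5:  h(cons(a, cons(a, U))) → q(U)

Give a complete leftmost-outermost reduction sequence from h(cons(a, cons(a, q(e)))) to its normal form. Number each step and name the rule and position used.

e

1. h(cons(a, cons(a, q(e))))  →  q(q(e))   [R5 at ε]
2. q(q(e))  →  e   [R1 at ε]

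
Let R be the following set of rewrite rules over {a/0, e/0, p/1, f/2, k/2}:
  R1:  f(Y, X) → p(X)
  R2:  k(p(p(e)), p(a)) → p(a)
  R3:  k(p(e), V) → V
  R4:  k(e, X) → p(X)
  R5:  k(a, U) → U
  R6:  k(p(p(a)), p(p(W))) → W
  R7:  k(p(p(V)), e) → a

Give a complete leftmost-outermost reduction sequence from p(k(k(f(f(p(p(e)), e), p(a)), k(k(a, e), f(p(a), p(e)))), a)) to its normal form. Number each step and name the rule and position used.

p(a)

1. p(k(k(f(f(p(p(e)), e), p(a)), k(k(a, e), f(p(a), p(e)))), a))  →  p(k(k(p(p(a)), k(k(a, e), f(p(a), p(e)))), a))   [R1 at 1.1.1]
2. p(k(k(p(p(a)), k(k(a, e), f(p(a), p(e)))), a))  →  p(k(k(p(p(a)), k(e, f(p(a), p(e)))), a))   [R5 at 1.1.2.1]
3. p(k(k(p(p(a)), k(e, f(p(a), p(e)))), a))  →  p(k(k(p(p(a)), p(f(p(a), p(e)))), a))   [R4 at 1.1.2]
4. p(k(k(p(p(a)), p(f(p(a), p(e)))), a))  →  p(k(k(p(p(a)), p(p(p(e)))), a))   [R1 at 1.1.2.1]
5. p(k(k(p(p(a)), p(p(p(e)))), a))  →  p(k(p(e), a))   [R6 at 1.1]
6. p(k(p(e), a))  →  p(a)   [R3 at 1]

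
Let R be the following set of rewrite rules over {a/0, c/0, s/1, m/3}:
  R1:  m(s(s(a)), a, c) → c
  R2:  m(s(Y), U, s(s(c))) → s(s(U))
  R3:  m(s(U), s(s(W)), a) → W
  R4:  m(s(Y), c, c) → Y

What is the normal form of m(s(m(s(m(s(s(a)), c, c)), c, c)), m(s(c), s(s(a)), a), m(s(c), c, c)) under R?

1. m(s(m(s(m(s(s(a)), c, c)), c, c)), m(s(c), s(s(a)), a), m(s(c), c, c))  →  m(s(m(s(s(a)), c, c)), m(s(c), s(s(a)), a), m(s(c), c, c))   [R4 at 1.1]
2. m(s(m(s(s(a)), c, c)), m(s(c), s(s(a)), a), m(s(c), c, c))  →  m(s(s(a)), m(s(c), s(s(a)), a), m(s(c), c, c))   [R4 at 1.1]
3. m(s(s(a)), m(s(c), s(s(a)), a), m(s(c), c, c))  →  m(s(s(a)), a, m(s(c), c, c))   [R3 at 2]
4. m(s(s(a)), a, m(s(c), c, c))  →  m(s(s(a)), a, c)   [R4 at 3]
5. m(s(s(a)), a, c)  →  c   [R1 at ε]

c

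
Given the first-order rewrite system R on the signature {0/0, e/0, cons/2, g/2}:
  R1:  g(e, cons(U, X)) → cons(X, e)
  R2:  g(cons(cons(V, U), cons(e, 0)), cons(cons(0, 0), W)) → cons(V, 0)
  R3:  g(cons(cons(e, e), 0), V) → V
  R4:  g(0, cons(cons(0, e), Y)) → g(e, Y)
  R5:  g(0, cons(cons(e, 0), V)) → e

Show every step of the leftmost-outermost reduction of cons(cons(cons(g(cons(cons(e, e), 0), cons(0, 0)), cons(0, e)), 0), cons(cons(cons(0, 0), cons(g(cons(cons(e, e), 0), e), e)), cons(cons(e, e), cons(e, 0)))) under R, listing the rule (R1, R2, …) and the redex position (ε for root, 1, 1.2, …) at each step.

1. cons(cons(cons(g(cons(cons(e, e), 0), cons(0, 0)), cons(0, e)), 0), cons(cons(cons(0, 0), cons(g(cons(cons(e, e), 0), e), e)), cons(cons(e, e), cons(e, 0))))  →  cons(cons(cons(cons(0, 0), cons(0, e)), 0), cons(cons(cons(0, 0), cons(g(cons(cons(e, e), 0), e), e)), cons(cons(e, e), cons(e, 0))))   [R3 at 1.1.1]
2. cons(cons(cons(cons(0, 0), cons(0, e)), 0), cons(cons(cons(0, 0), cons(g(cons(cons(e, e), 0), e), e)), cons(cons(e, e), cons(e, 0))))  →  cons(cons(cons(cons(0, 0), cons(0, e)), 0), cons(cons(cons(0, 0), cons(e, e)), cons(cons(e, e), cons(e, 0))))   [R3 at 2.1.2.1]

cons(cons(cons(cons(0, 0), cons(0, e)), 0), cons(cons(cons(0, 0), cons(e, e)), cons(cons(e, e), cons(e, 0))))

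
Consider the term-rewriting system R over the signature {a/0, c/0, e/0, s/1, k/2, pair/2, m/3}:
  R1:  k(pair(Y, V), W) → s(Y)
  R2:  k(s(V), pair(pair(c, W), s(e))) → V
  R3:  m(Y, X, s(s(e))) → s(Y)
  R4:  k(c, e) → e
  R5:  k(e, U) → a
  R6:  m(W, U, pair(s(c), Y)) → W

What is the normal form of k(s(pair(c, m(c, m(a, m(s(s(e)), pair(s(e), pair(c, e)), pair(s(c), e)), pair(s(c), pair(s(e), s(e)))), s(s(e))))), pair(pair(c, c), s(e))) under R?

1. k(s(pair(c, m(c, m(a, m(s(s(e)), pair(s(e), pair(c, e)), pair(s(c), e)), pair(s(c), pair(s(e), s(e)))), s(s(e))))), pair(pair(c, c), s(e)))  →  pair(c, m(c, m(a, m(s(s(e)), pair(s(e), pair(c, e)), pair(s(c), e)), pair(s(c), pair(s(e), s(e)))), s(s(e))))   [R2 at ε]
2. pair(c, m(c, m(a, m(s(s(e)), pair(s(e), pair(c, e)), pair(s(c), e)), pair(s(c), pair(s(e), s(e)))), s(s(e))))  →  pair(c, s(c))   [R3 at 2]

pair(c, s(c))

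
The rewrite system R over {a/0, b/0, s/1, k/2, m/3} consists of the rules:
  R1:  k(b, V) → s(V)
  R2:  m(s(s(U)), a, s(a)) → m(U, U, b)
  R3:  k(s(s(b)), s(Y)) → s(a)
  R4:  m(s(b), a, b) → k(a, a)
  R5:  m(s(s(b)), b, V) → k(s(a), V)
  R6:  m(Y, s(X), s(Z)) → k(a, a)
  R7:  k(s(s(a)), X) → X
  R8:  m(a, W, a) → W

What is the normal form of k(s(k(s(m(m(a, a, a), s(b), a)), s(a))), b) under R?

1. k(s(k(s(m(m(a, a, a), s(b), a)), s(a))), b)  →  k(s(k(s(m(a, s(b), a)), s(a))), b)   [R8 at 1.1.1.1.1]
2. k(s(k(s(m(a, s(b), a)), s(a))), b)  →  k(s(k(s(s(b)), s(a))), b)   [R8 at 1.1.1.1]
3. k(s(k(s(s(b)), s(a))), b)  →  k(s(s(a)), b)   [R3 at 1.1]
4. k(s(s(a)), b)  →  b   [R7 at ε]

b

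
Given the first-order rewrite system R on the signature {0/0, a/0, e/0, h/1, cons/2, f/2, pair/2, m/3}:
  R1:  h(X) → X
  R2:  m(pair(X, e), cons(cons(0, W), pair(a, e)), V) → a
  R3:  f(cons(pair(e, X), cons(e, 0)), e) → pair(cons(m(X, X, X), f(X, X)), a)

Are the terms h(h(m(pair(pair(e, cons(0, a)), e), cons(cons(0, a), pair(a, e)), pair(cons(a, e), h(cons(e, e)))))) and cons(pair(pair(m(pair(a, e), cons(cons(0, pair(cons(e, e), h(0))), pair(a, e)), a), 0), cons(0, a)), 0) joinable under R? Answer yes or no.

Reduce t₁ = h(h(m(pair(pair(e, cons(0, a)), e), cons(cons(0, a), pair(a, e)), pair(cons(a, e), h(cons(e, e)))))):
1. h(h(m(pair(pair(e, cons(0, a)), e), cons(cons(0, a), pair(a, e)), pair(cons(a, e), h(cons(e, e))))))  →  h(m(pair(pair(e, cons(0, a)), e), cons(cons(0, a), pair(a, e)), pair(cons(a, e), h(cons(e, e)))))   [R1 at ε]
2. h(m(pair(pair(e, cons(0, a)), e), cons(cons(0, a), pair(a, e)), pair(cons(a, e), h(cons(e, e)))))  →  m(pair(pair(e, cons(0, a)), e), cons(cons(0, a), pair(a, e)), pair(cons(a, e), h(cons(e, e))))   [R1 at ε]
3. m(pair(pair(e, cons(0, a)), e), cons(cons(0, a), pair(a, e)), pair(cons(a, e), h(cons(e, e))))  →  a   [R2 at ε]

Reduce t₂ = cons(pair(pair(m(pair(a, e), cons(cons(0, pair(cons(e, e), h(0))), pair(a, e)), a), 0), cons(0, a)), 0):
1. cons(pair(pair(m(pair(a, e), cons(cons(0, pair(cons(e, e), h(0))), pair(a, e)), a), 0), cons(0, a)), 0)  →  cons(pair(pair(a, 0), cons(0, a)), 0)   [R2 at 1.1.1]

no — NF(t₁) = a, NF(t₂) = cons(pair(pair(a, 0), cons(0, a)), 0)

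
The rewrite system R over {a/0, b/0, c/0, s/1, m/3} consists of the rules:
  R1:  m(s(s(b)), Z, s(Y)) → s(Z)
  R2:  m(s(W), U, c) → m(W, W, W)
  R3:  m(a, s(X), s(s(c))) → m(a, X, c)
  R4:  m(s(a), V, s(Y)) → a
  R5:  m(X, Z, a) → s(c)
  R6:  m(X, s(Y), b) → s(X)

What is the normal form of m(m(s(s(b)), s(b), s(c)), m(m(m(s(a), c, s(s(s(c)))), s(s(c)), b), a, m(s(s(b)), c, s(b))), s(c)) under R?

1. m(m(s(s(b)), s(b), s(c)), m(m(m(s(a), c, s(s(s(c)))), s(s(c)), b), a, m(s(s(b)), c, s(b))), s(c))  →  m(s(s(b)), m(m(m(s(a), c, s(s(s(c)))), s(s(c)), b), a, m(s(s(b)), c, s(b))), s(c))   [R1 at 1]
2. m(s(s(b)), m(m(m(s(a), c, s(s(s(c)))), s(s(c)), b), a, m(s(s(b)), c, s(b))), s(c))  →  s(m(m(m(s(a), c, s(s(s(c)))), s(s(c)), b), a, m(s(s(b)), c, s(b))))   [R1 at ε]
3. s(m(m(m(s(a), c, s(s(s(c)))), s(s(c)), b), a, m(s(s(b)), c, s(b))))  →  s(m(s(m(s(a), c, s(s(s(c))))), a, m(s(s(b)), c, s(b))))   [R6 at 1.1]
4. s(m(s(m(s(a), c, s(s(s(c))))), a, m(s(s(b)), c, s(b))))  →  s(m(s(a), a, m(s(s(b)), c, s(b))))   [R4 at 1.1.1]
5. s(m(s(a), a, m(s(s(b)), c, s(b))))  →  s(m(s(a), a, s(c)))   [R1 at 1.3]
6. s(m(s(a), a, s(c)))  →  s(a)   [R4 at 1]

s(a)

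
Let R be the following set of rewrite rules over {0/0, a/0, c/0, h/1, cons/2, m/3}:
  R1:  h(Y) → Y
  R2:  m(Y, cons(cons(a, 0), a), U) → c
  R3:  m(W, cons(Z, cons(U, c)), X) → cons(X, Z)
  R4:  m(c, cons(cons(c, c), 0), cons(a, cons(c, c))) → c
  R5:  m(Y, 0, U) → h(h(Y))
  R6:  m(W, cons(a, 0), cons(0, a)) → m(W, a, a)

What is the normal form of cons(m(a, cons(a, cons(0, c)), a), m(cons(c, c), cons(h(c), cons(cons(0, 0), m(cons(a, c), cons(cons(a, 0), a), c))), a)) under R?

1. cons(m(a, cons(a, cons(0, c)), a), m(cons(c, c), cons(h(c), cons(cons(0, 0), m(cons(a, c), cons(cons(a, 0), a), c))), a))  →  cons(cons(a, a), m(cons(c, c), cons(h(c), cons(cons(0, 0), m(cons(a, c), cons(cons(a, 0), a), c))), a))   [R3 at 1]
2. cons(cons(a, a), m(cons(c, c), cons(h(c), cons(cons(0, 0), m(cons(a, c), cons(cons(a, 0), a), c))), a))  →  cons(cons(a, a), m(cons(c, c), cons(c, cons(cons(0, 0), m(cons(a, c), cons(cons(a, 0), a), c))), a))   [R1 at 2.2.1]
3. cons(cons(a, a), m(cons(c, c), cons(c, cons(cons(0, 0), m(cons(a, c), cons(cons(a, 0), a), c))), a))  →  cons(cons(a, a), m(cons(c, c), cons(c, cons(cons(0, 0), c)), a))   [R2 at 2.2.2.2]
4. cons(cons(a, a), m(cons(c, c), cons(c, cons(cons(0, 0), c)), a))  →  cons(cons(a, a), cons(a, c))   [R3 at 2]

cons(cons(a, a), cons(a, c))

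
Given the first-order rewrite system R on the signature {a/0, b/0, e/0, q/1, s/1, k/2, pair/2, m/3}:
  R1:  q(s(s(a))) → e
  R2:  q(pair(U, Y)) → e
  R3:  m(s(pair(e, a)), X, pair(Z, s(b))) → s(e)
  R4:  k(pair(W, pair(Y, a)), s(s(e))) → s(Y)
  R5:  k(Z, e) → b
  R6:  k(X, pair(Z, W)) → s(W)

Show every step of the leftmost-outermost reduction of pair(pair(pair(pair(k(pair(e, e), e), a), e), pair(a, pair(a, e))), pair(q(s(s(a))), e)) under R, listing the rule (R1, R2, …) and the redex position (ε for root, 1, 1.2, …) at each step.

pair(pair(pair(pair(b, a), e), pair(a, pair(a, e))), pair(e, e))

1. pair(pair(pair(pair(k(pair(e, e), e), a), e), pair(a, pair(a, e))), pair(q(s(s(a))), e))  →  pair(pair(pair(pair(b, a), e), pair(a, pair(a, e))), pair(q(s(s(a))), e))   [R5 at 1.1.1.1]
2. pair(pair(pair(pair(b, a), e), pair(a, pair(a, e))), pair(q(s(s(a))), e))  →  pair(pair(pair(pair(b, a), e), pair(a, pair(a, e))), pair(e, e))   [R1 at 2.1]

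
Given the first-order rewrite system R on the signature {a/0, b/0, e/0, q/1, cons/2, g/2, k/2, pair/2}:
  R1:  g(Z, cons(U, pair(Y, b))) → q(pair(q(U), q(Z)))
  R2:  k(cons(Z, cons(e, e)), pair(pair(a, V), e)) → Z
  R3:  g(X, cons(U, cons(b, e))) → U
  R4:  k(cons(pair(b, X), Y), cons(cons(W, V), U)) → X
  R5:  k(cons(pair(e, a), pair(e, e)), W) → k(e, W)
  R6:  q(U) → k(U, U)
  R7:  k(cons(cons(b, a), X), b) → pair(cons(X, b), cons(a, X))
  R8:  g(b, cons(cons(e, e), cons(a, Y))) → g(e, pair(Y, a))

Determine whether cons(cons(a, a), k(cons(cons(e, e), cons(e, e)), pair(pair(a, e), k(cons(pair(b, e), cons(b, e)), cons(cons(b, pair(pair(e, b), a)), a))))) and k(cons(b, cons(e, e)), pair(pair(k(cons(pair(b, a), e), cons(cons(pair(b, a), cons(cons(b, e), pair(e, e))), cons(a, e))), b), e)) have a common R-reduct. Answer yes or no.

Reduce t₁ = cons(cons(a, a), k(cons(cons(e, e), cons(e, e)), pair(pair(a, e), k(cons(pair(b, e), cons(b, e)), cons(cons(b, pair(pair(e, b), a)), a))))):
1. cons(cons(a, a), k(cons(cons(e, e), cons(e, e)), pair(pair(a, e), k(cons(pair(b, e), cons(b, e)), cons(cons(b, pair(pair(e, b), a)), a)))))  →  cons(cons(a, a), k(cons(cons(e, e), cons(e, e)), pair(pair(a, e), e)))   [R4 at 2.2.2]
2. cons(cons(a, a), k(cons(cons(e, e), cons(e, e)), pair(pair(a, e), e)))  →  cons(cons(a, a), cons(e, e))   [R2 at 2]

Reduce t₂ = k(cons(b, cons(e, e)), pair(pair(k(cons(pair(b, a), e), cons(cons(pair(b, a), cons(cons(b, e), pair(e, e))), cons(a, e))), b), e)):
1. k(cons(b, cons(e, e)), pair(pair(k(cons(pair(b, a), e), cons(cons(pair(b, a), cons(cons(b, e), pair(e, e))), cons(a, e))), b), e))  →  k(cons(b, cons(e, e)), pair(pair(a, b), e))   [R4 at 2.1.1]
2. k(cons(b, cons(e, e)), pair(pair(a, b), e))  →  b   [R2 at ε]

no — NF(t₁) = cons(cons(a, a), cons(e, e)), NF(t₂) = b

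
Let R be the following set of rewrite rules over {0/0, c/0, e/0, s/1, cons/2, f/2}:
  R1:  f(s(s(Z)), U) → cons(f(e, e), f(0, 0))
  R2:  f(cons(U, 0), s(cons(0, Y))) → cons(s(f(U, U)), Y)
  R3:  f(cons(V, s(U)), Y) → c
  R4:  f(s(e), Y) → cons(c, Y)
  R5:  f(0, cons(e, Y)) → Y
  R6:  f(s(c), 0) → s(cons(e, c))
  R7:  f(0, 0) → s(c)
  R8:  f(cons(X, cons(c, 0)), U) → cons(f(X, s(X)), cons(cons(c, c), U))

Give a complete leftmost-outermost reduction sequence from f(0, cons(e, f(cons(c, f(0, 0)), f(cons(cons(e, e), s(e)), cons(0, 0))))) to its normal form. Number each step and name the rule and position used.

1. f(0, cons(e, f(cons(c, f(0, 0)), f(cons(cons(e, e), s(e)), cons(0, 0)))))  →  f(cons(c, f(0, 0)), f(cons(cons(e, e), s(e)), cons(0, 0)))   [R5 at ε]
2. f(cons(c, f(0, 0)), f(cons(cons(e, e), s(e)), cons(0, 0)))  →  f(cons(c, s(c)), f(cons(cons(e, e), s(e)), cons(0, 0)))   [R7 at 1.2]
3. f(cons(c, s(c)), f(cons(cons(e, e), s(e)), cons(0, 0)))  →  c   [R3 at ε]

c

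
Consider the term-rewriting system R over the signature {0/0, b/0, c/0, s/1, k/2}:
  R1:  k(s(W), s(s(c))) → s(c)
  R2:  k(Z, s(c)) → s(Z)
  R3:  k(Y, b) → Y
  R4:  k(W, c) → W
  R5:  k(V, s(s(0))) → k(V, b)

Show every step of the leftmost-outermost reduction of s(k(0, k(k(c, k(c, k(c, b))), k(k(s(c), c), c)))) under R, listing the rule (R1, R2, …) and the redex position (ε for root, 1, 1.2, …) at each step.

s(s(0))

1. s(k(0, k(k(c, k(c, k(c, b))), k(k(s(c), c), c))))  →  s(k(0, k(k(c, k(c, c)), k(k(s(c), c), c))))   [R3 at 1.2.1.2.2]
2. s(k(0, k(k(c, k(c, c)), k(k(s(c), c), c))))  →  s(k(0, k(k(c, c), k(k(s(c), c), c))))   [R4 at 1.2.1.2]
3. s(k(0, k(k(c, c), k(k(s(c), c), c))))  →  s(k(0, k(c, k(k(s(c), c), c))))   [R4 at 1.2.1]
4. s(k(0, k(c, k(k(s(c), c), c))))  →  s(k(0, k(c, k(s(c), c))))   [R4 at 1.2.2]
5. s(k(0, k(c, k(s(c), c))))  →  s(k(0, k(c, s(c))))   [R4 at 1.2.2]
6. s(k(0, k(c, s(c))))  →  s(k(0, s(c)))   [R2 at 1.2]
7. s(k(0, s(c)))  →  s(s(0))   [R2 at 1]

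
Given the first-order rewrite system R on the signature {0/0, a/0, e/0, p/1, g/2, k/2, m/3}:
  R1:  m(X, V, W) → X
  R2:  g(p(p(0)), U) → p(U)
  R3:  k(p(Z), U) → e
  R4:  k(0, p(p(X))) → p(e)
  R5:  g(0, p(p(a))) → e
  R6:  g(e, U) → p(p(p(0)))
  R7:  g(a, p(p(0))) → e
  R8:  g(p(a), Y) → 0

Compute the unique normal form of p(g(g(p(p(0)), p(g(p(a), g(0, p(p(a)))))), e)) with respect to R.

1. p(g(g(p(p(0)), p(g(p(a), g(0, p(p(a)))))), e))  →  p(g(p(p(g(p(a), g(0, p(p(a)))))), e))   [R2 at 1.1]
2. p(g(p(p(g(p(a), g(0, p(p(a)))))), e))  →  p(g(p(p(0)), e))   [R8 at 1.1.1.1]
3. p(g(p(p(0)), e))  →  p(p(e))   [R2 at 1]

p(p(e))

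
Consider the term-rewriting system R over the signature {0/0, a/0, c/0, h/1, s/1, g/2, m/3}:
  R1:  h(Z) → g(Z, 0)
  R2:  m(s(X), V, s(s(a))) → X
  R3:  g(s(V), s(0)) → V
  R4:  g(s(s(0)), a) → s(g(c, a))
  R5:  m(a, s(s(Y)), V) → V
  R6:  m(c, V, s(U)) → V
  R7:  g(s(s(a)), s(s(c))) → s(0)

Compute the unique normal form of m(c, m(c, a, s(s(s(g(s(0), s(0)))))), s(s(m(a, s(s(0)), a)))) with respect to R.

1. m(c, m(c, a, s(s(s(g(s(0), s(0)))))), s(s(m(a, s(s(0)), a))))  →  m(c, a, s(s(s(g(s(0), s(0))))))   [R6 at ε]
2. m(c, a, s(s(s(g(s(0), s(0))))))  →  a   [R6 at ε]

a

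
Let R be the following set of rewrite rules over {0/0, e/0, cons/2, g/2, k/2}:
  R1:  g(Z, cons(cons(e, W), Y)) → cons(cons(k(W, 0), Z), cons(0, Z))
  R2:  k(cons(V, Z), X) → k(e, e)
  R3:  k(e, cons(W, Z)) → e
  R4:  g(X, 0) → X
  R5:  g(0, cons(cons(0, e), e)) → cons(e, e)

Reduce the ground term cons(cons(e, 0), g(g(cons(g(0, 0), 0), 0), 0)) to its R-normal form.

1. cons(cons(e, 0), g(g(cons(g(0, 0), 0), 0), 0))  →  cons(cons(e, 0), g(cons(g(0, 0), 0), 0))   [R4 at 2]
2. cons(cons(e, 0), g(cons(g(0, 0), 0), 0))  →  cons(cons(e, 0), cons(g(0, 0), 0))   [R4 at 2]
3. cons(cons(e, 0), cons(g(0, 0), 0))  →  cons(cons(e, 0), cons(0, 0))   [R4 at 2.1]

cons(cons(e, 0), cons(0, 0))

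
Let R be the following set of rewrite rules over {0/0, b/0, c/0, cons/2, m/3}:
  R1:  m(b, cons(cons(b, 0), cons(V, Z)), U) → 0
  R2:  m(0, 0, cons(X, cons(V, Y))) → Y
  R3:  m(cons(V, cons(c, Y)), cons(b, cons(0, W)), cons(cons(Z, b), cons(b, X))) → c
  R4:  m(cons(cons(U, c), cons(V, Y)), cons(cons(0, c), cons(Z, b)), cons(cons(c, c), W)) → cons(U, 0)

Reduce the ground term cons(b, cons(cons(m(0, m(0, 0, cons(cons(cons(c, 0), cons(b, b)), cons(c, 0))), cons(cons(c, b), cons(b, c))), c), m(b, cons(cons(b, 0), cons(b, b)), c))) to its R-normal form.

1. cons(b, cons(cons(m(0, m(0, 0, cons(cons(cons(c, 0), cons(b, b)), cons(c, 0))), cons(cons(c, b), cons(b, c))), c), m(b, cons(cons(b, 0), cons(b, b)), c)))  →  cons(b, cons(cons(m(0, 0, cons(cons(c, b), cons(b, c))), c), m(b, cons(cons(b, 0), cons(b, b)), c)))   [R2 at 2.1.1.2]
2. cons(b, cons(cons(m(0, 0, cons(cons(c, b), cons(b, c))), c), m(b, cons(cons(b, 0), cons(b, b)), c)))  →  cons(b, cons(cons(c, c), m(b, cons(cons(b, 0), cons(b, b)), c)))   [R2 at 2.1.1]
3. cons(b, cons(cons(c, c), m(b, cons(cons(b, 0), cons(b, b)), c)))  →  cons(b, cons(cons(c, c), 0))   [R1 at 2.2]

cons(b, cons(cons(c, c), 0))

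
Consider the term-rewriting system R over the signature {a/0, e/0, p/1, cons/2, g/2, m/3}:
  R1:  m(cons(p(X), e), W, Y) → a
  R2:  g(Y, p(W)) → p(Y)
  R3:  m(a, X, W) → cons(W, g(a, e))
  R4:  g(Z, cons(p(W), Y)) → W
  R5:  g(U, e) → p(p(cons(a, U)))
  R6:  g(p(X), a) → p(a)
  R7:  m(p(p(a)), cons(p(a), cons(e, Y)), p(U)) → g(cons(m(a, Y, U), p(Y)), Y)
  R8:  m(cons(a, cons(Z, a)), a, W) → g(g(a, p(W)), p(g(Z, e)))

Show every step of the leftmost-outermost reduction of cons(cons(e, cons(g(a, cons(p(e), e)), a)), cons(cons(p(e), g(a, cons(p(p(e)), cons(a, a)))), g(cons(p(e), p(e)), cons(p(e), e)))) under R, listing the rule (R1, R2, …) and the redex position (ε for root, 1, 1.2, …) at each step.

cons(cons(e, cons(e, a)), cons(cons(p(e), p(e)), e))

1. cons(cons(e, cons(g(a, cons(p(e), e)), a)), cons(cons(p(e), g(a, cons(p(p(e)), cons(a, a)))), g(cons(p(e), p(e)), cons(p(e), e))))  →  cons(cons(e, cons(e, a)), cons(cons(p(e), g(a, cons(p(p(e)), cons(a, a)))), g(cons(p(e), p(e)), cons(p(e), e))))   [R4 at 1.2.1]
2. cons(cons(e, cons(e, a)), cons(cons(p(e), g(a, cons(p(p(e)), cons(a, a)))), g(cons(p(e), p(e)), cons(p(e), e))))  →  cons(cons(e, cons(e, a)), cons(cons(p(e), p(e)), g(cons(p(e), p(e)), cons(p(e), e))))   [R4 at 2.1.2]
3. cons(cons(e, cons(e, a)), cons(cons(p(e), p(e)), g(cons(p(e), p(e)), cons(p(e), e))))  →  cons(cons(e, cons(e, a)), cons(cons(p(e), p(e)), e))   [R4 at 2.2]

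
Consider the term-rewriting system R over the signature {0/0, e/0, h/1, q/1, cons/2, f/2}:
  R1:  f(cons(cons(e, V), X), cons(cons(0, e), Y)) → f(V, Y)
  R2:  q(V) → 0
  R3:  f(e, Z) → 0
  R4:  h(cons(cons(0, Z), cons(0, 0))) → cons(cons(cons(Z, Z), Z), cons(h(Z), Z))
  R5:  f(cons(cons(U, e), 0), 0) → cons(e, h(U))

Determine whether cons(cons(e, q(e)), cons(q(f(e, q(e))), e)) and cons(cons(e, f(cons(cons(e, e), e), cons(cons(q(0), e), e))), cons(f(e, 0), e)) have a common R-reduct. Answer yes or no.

Reduce t₁ = cons(cons(e, q(e)), cons(q(f(e, q(e))), e)):
1. cons(cons(e, q(e)), cons(q(f(e, q(e))), e))  →  cons(cons(e, 0), cons(q(f(e, q(e))), e))   [R2 at 1.2]
2. cons(cons(e, 0), cons(q(f(e, q(e))), e))  →  cons(cons(e, 0), cons(0, e))   [R2 at 2.1]

Reduce t₂ = cons(cons(e, f(cons(cons(e, e), e), cons(cons(q(0), e), e))), cons(f(e, 0), e)):
1. cons(cons(e, f(cons(cons(e, e), e), cons(cons(q(0), e), e))), cons(f(e, 0), e))  →  cons(cons(e, f(cons(cons(e, e), e), cons(cons(0, e), e))), cons(f(e, 0), e))   [R2 at 1.2.2.1.1]
2. cons(cons(e, f(cons(cons(e, e), e), cons(cons(0, e), e))), cons(f(e, 0), e))  →  cons(cons(e, f(e, e)), cons(f(e, 0), e))   [R1 at 1.2]
3. cons(cons(e, f(e, e)), cons(f(e, 0), e))  →  cons(cons(e, 0), cons(f(e, 0), e))   [R3 at 1.2]
4. cons(cons(e, 0), cons(f(e, 0), e))  →  cons(cons(e, 0), cons(0, e))   [R3 at 2.1]

yes — NF(t₁) = cons(cons(e, 0), cons(0, e)), NF(t₂) = cons(cons(e, 0), cons(0, e))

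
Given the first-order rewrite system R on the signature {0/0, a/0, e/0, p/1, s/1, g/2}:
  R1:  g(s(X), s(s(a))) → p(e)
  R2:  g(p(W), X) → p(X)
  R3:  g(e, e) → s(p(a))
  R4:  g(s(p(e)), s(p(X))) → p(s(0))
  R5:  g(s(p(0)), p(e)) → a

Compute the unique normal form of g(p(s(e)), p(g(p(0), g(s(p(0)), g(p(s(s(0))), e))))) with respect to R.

p(p(p(a)))

1. g(p(s(e)), p(g(p(0), g(s(p(0)), g(p(s(s(0))), e)))))  →  p(p(g(p(0), g(s(p(0)), g(p(s(s(0))), e)))))   [R2 at ε]
2. p(p(g(p(0), g(s(p(0)), g(p(s(s(0))), e)))))  →  p(p(p(g(s(p(0)), g(p(s(s(0))), e)))))   [R2 at 1.1]
3. p(p(p(g(s(p(0)), g(p(s(s(0))), e)))))  →  p(p(p(g(s(p(0)), p(e)))))   [R2 at 1.1.1.2]
4. p(p(p(g(s(p(0)), p(e)))))  →  p(p(p(a)))   [R5 at 1.1.1]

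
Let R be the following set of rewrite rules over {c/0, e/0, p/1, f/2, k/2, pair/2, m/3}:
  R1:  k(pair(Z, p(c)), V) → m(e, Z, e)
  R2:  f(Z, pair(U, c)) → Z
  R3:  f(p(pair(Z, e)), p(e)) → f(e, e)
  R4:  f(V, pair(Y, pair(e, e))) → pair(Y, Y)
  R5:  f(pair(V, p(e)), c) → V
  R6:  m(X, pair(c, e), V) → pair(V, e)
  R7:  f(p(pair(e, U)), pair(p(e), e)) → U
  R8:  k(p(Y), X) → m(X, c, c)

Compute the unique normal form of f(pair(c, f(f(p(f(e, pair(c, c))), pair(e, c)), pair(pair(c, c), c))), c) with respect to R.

c

1. f(pair(c, f(f(p(f(e, pair(c, c))), pair(e, c)), pair(pair(c, c), c))), c)  →  f(pair(c, f(p(f(e, pair(c, c))), pair(e, c))), c)   [R2 at 1.2]
2. f(pair(c, f(p(f(e, pair(c, c))), pair(e, c))), c)  →  f(pair(c, p(f(e, pair(c, c)))), c)   [R2 at 1.2]
3. f(pair(c, p(f(e, pair(c, c)))), c)  →  f(pair(c, p(e)), c)   [R2 at 1.2.1]
4. f(pair(c, p(e)), c)  →  c   [R5 at ε]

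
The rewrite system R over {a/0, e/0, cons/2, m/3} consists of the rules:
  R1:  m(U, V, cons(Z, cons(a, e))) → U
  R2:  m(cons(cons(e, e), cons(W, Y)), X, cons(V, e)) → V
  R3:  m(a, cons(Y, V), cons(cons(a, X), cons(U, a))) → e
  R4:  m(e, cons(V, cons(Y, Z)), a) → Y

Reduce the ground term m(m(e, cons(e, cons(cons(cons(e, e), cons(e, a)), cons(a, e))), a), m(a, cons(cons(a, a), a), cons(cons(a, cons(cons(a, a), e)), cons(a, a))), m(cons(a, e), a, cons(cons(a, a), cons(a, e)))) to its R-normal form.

a

1. m(m(e, cons(e, cons(cons(cons(e, e), cons(e, a)), cons(a, e))), a), m(a, cons(cons(a, a), a), cons(cons(a, cons(cons(a, a), e)), cons(a, a))), m(cons(a, e), a, cons(cons(a, a), cons(a, e))))  →  m(cons(cons(e, e), cons(e, a)), m(a, cons(cons(a, a), a), cons(cons(a, cons(cons(a, a), e)), cons(a, a))), m(cons(a, e), a, cons(cons(a, a), cons(a, e))))   [R4 at 1]
2. m(cons(cons(e, e), cons(e, a)), m(a, cons(cons(a, a), a), cons(cons(a, cons(cons(a, a), e)), cons(a, a))), m(cons(a, e), a, cons(cons(a, a), cons(a, e))))  →  m(cons(cons(e, e), cons(e, a)), e, m(cons(a, e), a, cons(cons(a, a), cons(a, e))))   [R3 at 2]
3. m(cons(cons(e, e), cons(e, a)), e, m(cons(a, e), a, cons(cons(a, a), cons(a, e))))  →  m(cons(cons(e, e), cons(e, a)), e, cons(a, e))   [R1 at 3]
4. m(cons(cons(e, e), cons(e, a)), e, cons(a, e))  →  a   [R2 at ε]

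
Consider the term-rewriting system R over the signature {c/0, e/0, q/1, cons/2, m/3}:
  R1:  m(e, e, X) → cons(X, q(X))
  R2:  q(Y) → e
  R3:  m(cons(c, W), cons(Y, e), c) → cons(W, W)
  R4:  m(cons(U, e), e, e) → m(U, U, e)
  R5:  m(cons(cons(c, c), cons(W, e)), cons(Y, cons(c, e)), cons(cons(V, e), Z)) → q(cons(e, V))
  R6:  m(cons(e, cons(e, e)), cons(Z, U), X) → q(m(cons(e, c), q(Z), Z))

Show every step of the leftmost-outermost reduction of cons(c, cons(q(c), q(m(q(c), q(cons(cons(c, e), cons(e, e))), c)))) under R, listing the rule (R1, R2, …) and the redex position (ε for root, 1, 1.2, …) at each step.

1. cons(c, cons(q(c), q(m(q(c), q(cons(cons(c, e), cons(e, e))), c))))  →  cons(c, cons(e, q(m(q(c), q(cons(cons(c, e), cons(e, e))), c))))   [R2 at 2.1]
2. cons(c, cons(e, q(m(q(c), q(cons(cons(c, e), cons(e, e))), c))))  →  cons(c, cons(e, e))   [R2 at 2.2]

cons(c, cons(e, e))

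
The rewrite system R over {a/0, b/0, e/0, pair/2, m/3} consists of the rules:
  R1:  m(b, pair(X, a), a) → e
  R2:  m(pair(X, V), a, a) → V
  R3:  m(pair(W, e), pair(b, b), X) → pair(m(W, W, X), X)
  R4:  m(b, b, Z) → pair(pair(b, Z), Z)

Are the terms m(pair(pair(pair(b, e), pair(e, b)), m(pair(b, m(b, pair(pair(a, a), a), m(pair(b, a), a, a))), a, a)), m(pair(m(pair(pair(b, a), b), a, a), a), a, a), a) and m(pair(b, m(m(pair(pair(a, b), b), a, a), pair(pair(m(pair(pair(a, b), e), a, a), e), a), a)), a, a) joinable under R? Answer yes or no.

Reduce t₁ = m(pair(pair(pair(b, e), pair(e, b)), m(pair(b, m(b, pair(pair(a, a), a), m(pair(b, a), a, a))), a, a)), m(pair(m(pair(pair(b, a), b), a, a), a), a, a), a):
1. m(pair(pair(pair(b, e), pair(e, b)), m(pair(b, m(b, pair(pair(a, a), a), m(pair(b, a), a, a))), a, a)), m(pair(m(pair(pair(b, a), b), a, a), a), a, a), a)  →  m(pair(pair(pair(b, e), pair(e, b)), m(b, pair(pair(a, a), a), m(pair(b, a), a, a))), m(pair(m(pair(pair(b, a), b), a, a), a), a, a), a)   [R2 at 1.2]
2. m(pair(pair(pair(b, e), pair(e, b)), m(b, pair(pair(a, a), a), m(pair(b, a), a, a))), m(pair(m(pair(pair(b, a), b), a, a), a), a, a), a)  →  m(pair(pair(pair(b, e), pair(e, b)), m(b, pair(pair(a, a), a), a)), m(pair(m(pair(pair(b, a), b), a, a), a), a, a), a)   [R2 at 1.2.3]
3. m(pair(pair(pair(b, e), pair(e, b)), m(b, pair(pair(a, a), a), a)), m(pair(m(pair(pair(b, a), b), a, a), a), a, a), a)  →  m(pair(pair(pair(b, e), pair(e, b)), e), m(pair(m(pair(pair(b, a), b), a, a), a), a, a), a)   [R1 at 1.2]
4. m(pair(pair(pair(b, e), pair(e, b)), e), m(pair(m(pair(pair(b, a), b), a, a), a), a, a), a)  →  m(pair(pair(pair(b, e), pair(e, b)), e), a, a)   [R2 at 2]
5. m(pair(pair(pair(b, e), pair(e, b)), e), a, a)  →  e   [R2 at ε]

Reduce t₂ = m(pair(b, m(m(pair(pair(a, b), b), a, a), pair(pair(m(pair(pair(a, b), e), a, a), e), a), a)), a, a):
1. m(pair(b, m(m(pair(pair(a, b), b), a, a), pair(pair(m(pair(pair(a, b), e), a, a), e), a), a)), a, a)  →  m(m(pair(pair(a, b), b), a, a), pair(pair(m(pair(pair(a, b), e), a, a), e), a), a)   [R2 at ε]
2. m(m(pair(pair(a, b), b), a, a), pair(pair(m(pair(pair(a, b), e), a, a), e), a), a)  →  m(b, pair(pair(m(pair(pair(a, b), e), a, a), e), a), a)   [R2 at 1]
3. m(b, pair(pair(m(pair(pair(a, b), e), a, a), e), a), a)  →  e   [R1 at ε]

yes — NF(t₁) = e, NF(t₂) = e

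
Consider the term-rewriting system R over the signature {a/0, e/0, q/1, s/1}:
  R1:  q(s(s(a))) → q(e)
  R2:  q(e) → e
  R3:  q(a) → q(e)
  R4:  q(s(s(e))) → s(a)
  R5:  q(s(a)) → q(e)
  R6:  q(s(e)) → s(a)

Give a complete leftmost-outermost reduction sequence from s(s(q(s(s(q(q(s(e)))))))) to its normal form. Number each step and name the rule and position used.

s(s(s(a)))

1. s(s(q(s(s(q(q(s(e))))))))  →  s(s(q(s(s(q(s(a)))))))   [R6 at 1.1.1.1.1.1]
2. s(s(q(s(s(q(s(a)))))))  →  s(s(q(s(s(q(e))))))   [R5 at 1.1.1.1.1]
3. s(s(q(s(s(q(e))))))  →  s(s(q(s(s(e)))))   [R2 at 1.1.1.1.1]
4. s(s(q(s(s(e)))))  →  s(s(s(a)))   [R4 at 1.1]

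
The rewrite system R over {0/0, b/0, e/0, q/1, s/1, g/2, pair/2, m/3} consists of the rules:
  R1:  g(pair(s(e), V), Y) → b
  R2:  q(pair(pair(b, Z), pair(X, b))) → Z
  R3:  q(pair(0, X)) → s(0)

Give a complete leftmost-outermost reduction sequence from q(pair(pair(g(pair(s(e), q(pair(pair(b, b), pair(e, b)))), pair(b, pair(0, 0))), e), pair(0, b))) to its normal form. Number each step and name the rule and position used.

1. q(pair(pair(g(pair(s(e), q(pair(pair(b, b), pair(e, b)))), pair(b, pair(0, 0))), e), pair(0, b)))  →  q(pair(pair(b, e), pair(0, b)))   [R1 at 1.1.1]
2. q(pair(pair(b, e), pair(0, b)))  →  e   [R2 at ε]

e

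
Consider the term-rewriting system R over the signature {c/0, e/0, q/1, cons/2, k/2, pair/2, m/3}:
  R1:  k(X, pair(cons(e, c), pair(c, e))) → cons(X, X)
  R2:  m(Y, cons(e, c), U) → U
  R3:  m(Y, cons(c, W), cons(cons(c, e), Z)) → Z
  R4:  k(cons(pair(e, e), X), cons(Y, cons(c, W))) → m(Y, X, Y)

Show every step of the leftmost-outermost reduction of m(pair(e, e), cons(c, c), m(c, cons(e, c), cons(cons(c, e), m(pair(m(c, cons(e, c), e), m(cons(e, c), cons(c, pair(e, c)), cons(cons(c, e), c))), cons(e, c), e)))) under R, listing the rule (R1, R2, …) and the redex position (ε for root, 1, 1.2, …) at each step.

1. m(pair(e, e), cons(c, c), m(c, cons(e, c), cons(cons(c, e), m(pair(m(c, cons(e, c), e), m(cons(e, c), cons(c, pair(e, c)), cons(cons(c, e), c))), cons(e, c), e))))  →  m(pair(e, e), cons(c, c), cons(cons(c, e), m(pair(m(c, cons(e, c), e), m(cons(e, c), cons(c, pair(e, c)), cons(cons(c, e), c))), cons(e, c), e)))   [R2 at 3]
2. m(pair(e, e), cons(c, c), cons(cons(c, e), m(pair(m(c, cons(e, c), e), m(cons(e, c), cons(c, pair(e, c)), cons(cons(c, e), c))), cons(e, c), e)))  →  m(pair(m(c, cons(e, c), e), m(cons(e, c), cons(c, pair(e, c)), cons(cons(c, e), c))), cons(e, c), e)   [R3 at ε]
3. m(pair(m(c, cons(e, c), e), m(cons(e, c), cons(c, pair(e, c)), cons(cons(c, e), c))), cons(e, c), e)  →  e   [R2 at ε]

e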